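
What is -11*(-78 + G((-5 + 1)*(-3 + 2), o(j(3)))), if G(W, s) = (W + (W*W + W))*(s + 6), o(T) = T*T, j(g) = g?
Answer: -3102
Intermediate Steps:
o(T) = T²
G(W, s) = (6 + s)*(W² + 2*W) (G(W, s) = (W + (W² + W))*(6 + s) = (W + (W + W²))*(6 + s) = (W² + 2*W)*(6 + s) = (6 + s)*(W² + 2*W))
-11*(-78 + G((-5 + 1)*(-3 + 2), o(j(3)))) = -11*(-78 + ((-5 + 1)*(-3 + 2))*(12 + 2*3² + 6*((-5 + 1)*(-3 + 2)) + ((-5 + 1)*(-3 + 2))*3²)) = -11*(-78 + (-4*(-1))*(12 + 2*9 + 6*(-4*(-1)) - 4*(-1)*9)) = -11*(-78 + 4*(12 + 18 + 6*4 + 4*9)) = -11*(-78 + 4*(12 + 18 + 24 + 36)) = -11*(-78 + 4*90) = -11*(-78 + 360) = -11*282 = -3102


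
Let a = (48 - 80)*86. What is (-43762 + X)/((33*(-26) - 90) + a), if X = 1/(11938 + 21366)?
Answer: 39390531/3330400 ≈ 11.828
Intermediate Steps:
a = -2752 (a = -32*86 = -2752)
X = 1/33304 ≈ 3.0026e-5
(-43762 + X)/((33*(-26) - 90) + a) = (-43762 + 1/33304)/((33*(-26) - 90) - 2752) = -1457449647/(33304*((-858 - 90) - 2752)) = -1457449647/(33304*(-948 - 2752)) = -1457449647/33304/(-3700) = -1457449647/33304*(-1/3700) = 39390531/3330400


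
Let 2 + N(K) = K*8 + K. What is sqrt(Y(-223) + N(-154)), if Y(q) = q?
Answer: 3*I*sqrt(179) ≈ 40.137*I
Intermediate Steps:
N(K) = -2 + 9*K (N(K) = -2 + (K*8 + K) = -2 + (8*K + K) = -2 + 9*K)
sqrt(Y(-223) + N(-154)) = sqrt(-223 + (-2 + 9*(-154))) = sqrt(-223 + (-2 - 1386)) = sqrt(-223 - 1388) = sqrt(-1611) = 3*I*sqrt(179)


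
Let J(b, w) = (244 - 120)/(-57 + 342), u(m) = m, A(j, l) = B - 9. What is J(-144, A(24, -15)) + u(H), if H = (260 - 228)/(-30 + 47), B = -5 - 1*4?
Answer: 11228/4845 ≈ 2.3174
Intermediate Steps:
B = -9 (B = -5 - 4 = -9)
A(j, l) = -18 (A(j, l) = -9 - 9 = -18)
H = 32/17 ≈ 1.8824
J(b, w) = 124/285
J(-144, A(24, -15)) + u(H) = 124/285 + 32/17 = 11228/4845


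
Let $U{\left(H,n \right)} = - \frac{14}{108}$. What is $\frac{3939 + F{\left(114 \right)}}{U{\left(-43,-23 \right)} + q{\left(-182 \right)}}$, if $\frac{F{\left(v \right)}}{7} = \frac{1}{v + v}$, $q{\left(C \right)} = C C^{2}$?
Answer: $- \frac{8082891}{12370621802} \approx -0.00065339$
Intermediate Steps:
$q{\left(C \right)} = C^{3}$
$U{\left(H,n \right)} = - \frac{7}{54}$ ($U{\left(H,n \right)} = \left(-14\right) \frac{1}{108} = - \frac{7}{54}$)
$F{\left(v \right)} = \frac{7}{2 v}$ ($F{\left(v \right)} = \frac{7}{v + v} = \frac{7}{2 v}$)
$\frac{3939 + F{\left(114 \right)}}{U{\left(-43,-23 \right)} + q{\left(-182 \right)}} = \frac{3939 + \frac{7}{2 \cdot 114}}{- \frac{7}{54} + \left(-182\right)^{3}} = \frac{3939 + \frac{7}{2} \cdot \frac{1}{114}}{- \frac{7}{54} - 6028568} = \frac{3939 + \frac{7}{228}}{- \frac{325542679}{54}} = \frac{898099}{228} \left(- \frac{54}{325542679}\right) = - \frac{8082891}{12370621802}$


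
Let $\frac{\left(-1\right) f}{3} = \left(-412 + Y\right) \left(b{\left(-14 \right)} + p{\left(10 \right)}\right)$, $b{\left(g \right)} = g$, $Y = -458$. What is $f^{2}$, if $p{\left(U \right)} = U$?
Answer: $108993600$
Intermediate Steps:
$f = -10440$ ($f = - 3 \left(-412 - 458\right) \left(-14 + 10\right) = - 3 \left(\left(-870\right) \left(-4\right)\right) = \left(-3\right) 3480 = -10440$)
$f^{2} = \left(-10440\right)^{2} = 108993600$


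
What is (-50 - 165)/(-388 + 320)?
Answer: 215/68 ≈ 3.1618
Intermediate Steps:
(-50 - 165)/(-388 + 320) = -215/(-68) = -215*(-1/68) = 215/68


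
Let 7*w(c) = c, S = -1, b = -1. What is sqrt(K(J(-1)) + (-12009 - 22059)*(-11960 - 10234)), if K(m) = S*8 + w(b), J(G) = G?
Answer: sqrt(37049154009)/7 ≈ 27497.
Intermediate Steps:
w(c) = c/7
K(m) = -57/7 (K(m) = -1*8 + (1/7)*(-1) = -8 - 1/7 = -57/7)
sqrt(K(J(-1)) + (-12009 - 22059)*(-11960 - 10234)) = sqrt(-57/7 + (-12009 - 22059)*(-11960 - 10234)) = sqrt(-57/7 - 34068*(-22194)) = sqrt(-57/7 + 756105192) = sqrt(5292736287/7) = sqrt(37049154009)/7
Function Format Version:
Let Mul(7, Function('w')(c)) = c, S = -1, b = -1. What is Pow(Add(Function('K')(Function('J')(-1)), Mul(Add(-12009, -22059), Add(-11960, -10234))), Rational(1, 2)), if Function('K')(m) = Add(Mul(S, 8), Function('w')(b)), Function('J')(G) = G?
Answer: Mul(Rational(1, 7), Pow(37049154009, Rational(1, 2))) ≈ 27497.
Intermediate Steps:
Function('w')(c) = Mul(Rational(1, 7), c)
Function('K')(m) = Rational(-57, 7) (Function('K')(m) = Add(Mul(-1, 8), Mul(Rational(1, 7), -1)) = Add(-8, Rational(-1, 7)) = Rational(-57, 7))
Pow(Add(Function('K')(Function('J')(-1)), Mul(Add(-12009, -22059), Add(-11960, -10234))), Rational(1, 2)) = Pow(Add(Rational(-57, 7), Mul(Add(-12009, -22059), Add(-11960, -10234))), Rational(1, 2)) = Pow(Add(Rational(-57, 7), Mul(-34068, -22194)), Rational(1, 2)) = Pow(Add(Rational(-57, 7), 756105192), Rational(1, 2)) = Pow(Rational(5292736287, 7), Rational(1, 2)) = Mul(Rational(1, 7), Pow(37049154009, Rational(1, 2)))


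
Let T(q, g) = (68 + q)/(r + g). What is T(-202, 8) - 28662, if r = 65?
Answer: -2092460/73 ≈ -28664.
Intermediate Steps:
T(q, g) = (68 + q)/(65 + g)
T(-202, 8) - 28662 = (68 - 202)/(65 + 8) - 28662 = -134/73 - 28662 = -2092460/73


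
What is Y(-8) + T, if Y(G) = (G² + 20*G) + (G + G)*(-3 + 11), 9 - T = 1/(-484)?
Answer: -104059/484 ≈ -215.00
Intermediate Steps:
T = 4357/484 (T = 9 - 1/(-484) = 9 - 1*(-1/484) = 9 + 1/484 = 4357/484 ≈ 9.0021)
Y(G) = G² + 36*G (Y(G) = (G² + 20*G) + (2*G)*8 = (G² + 20*G) + 16*G = G² + 36*G)
Y(-8) + T = -8*(36 - 8) + 4357/484 = -8*28 + 4357/484 = -224 + 4357/484 = -104059/484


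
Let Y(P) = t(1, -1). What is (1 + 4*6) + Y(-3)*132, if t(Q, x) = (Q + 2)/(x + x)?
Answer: -173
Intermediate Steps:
t(Q, x) = (2 + Q)/(2*x) (t(Q, x) = (2 + Q)/((2*x)) = (2 + Q)*(1/(2*x)) = (2 + Q)/(2*x))
Y(P) = -3/2 (Y(P) = (1/2)*(2 + 1)/(-1) = (1/2)*(-1)*3 = -3/2)
(1 + 4*6) + Y(-3)*132 = (1 + 4*6) - 3/2*132 = (1 + 24) - 198 = 25 - 198 = -173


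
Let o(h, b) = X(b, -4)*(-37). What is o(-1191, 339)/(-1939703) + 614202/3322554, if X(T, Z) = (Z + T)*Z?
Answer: 171106205781/1074127993577 ≈ 0.15930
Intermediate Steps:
X(T, Z) = Z*(T + Z) (X(T, Z) = (T + Z)*Z = Z*(T + Z))
o(h, b) = -592 + 148*b (o(h, b) = -4*(b - 4)*(-37) = -4*(-4 + b)*(-37) = (16 - 4*b)*(-37) = -592 + 148*b)
o(-1191, 339)/(-1939703) + 614202/3322554 = (-592 + 148*339)/(-1939703) + 614202/3322554 = (-592 + 50172)*(-1/1939703) + 614202*(1/3322554) = 49580*(-1/1939703) + 102367/553759 = -49580/1939703 + 102367/553759 = 171106205781/1074127993577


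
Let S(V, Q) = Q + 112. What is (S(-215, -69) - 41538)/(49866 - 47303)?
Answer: -41495/2563 ≈ -16.190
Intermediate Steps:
S(V, Q) = 112 + Q
(S(-215, -69) - 41538)/(49866 - 47303) = ((112 - 69) - 41538)/(49866 - 47303) = (43 - 41538)/2563 = -41495*1/2563 = -41495/2563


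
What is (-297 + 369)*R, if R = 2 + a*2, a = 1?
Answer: 288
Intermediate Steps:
R = 4 (R = 2 + 1*2 = 2 + 2 = 4)
(-297 + 369)*R = (-297 + 369)*4 = 72*4 = 288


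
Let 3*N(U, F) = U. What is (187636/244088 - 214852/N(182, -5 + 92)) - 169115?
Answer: -73750593279/427154 ≈ -1.7266e+5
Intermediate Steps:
N(U, F) = U/3
(187636/244088 - 214852/N(182, -5 + 92)) - 169115 = (187636/244088 - 214852/((⅓)*182)) - 169115 = (187636*(1/244088) - 214852/182/3) - 169115 = (46909/61022 - 214852*3/182) - 169115 = (46909/61022 - 322278/91) - 169115 = -1512444569/427154 - 169115 = -73750593279/427154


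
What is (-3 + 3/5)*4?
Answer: -48/5 ≈ -9.6000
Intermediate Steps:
(-3 + 3/5)*4 = (-3 + 3*(⅕))*4 = (-3 + ⅗)*4 = -12/5*4 = -48/5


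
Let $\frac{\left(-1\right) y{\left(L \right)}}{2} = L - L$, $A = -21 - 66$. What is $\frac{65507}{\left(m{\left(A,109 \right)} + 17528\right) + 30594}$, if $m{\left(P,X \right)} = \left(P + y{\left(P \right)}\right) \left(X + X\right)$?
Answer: $\frac{65507}{29156} \approx 2.2468$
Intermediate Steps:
$A = -87$ ($A = -21 - 66 = -87$)
$y{\left(L \right)} = 0$ ($y{\left(L \right)} = - 2 \left(L - L\right) = \left(-2\right) 0 = 0$)
$m{\left(P,X \right)} = 2 P X$ ($m{\left(P,X \right)} = \left(P + 0\right) \left(X + X\right) = P 2 X = 2 P X$)
$\frac{65507}{\left(m{\left(A,109 \right)} + 17528\right) + 30594} = \frac{65507}{\left(2 \left(-87\right) 109 + 17528\right) + 30594} = \frac{65507}{\left(-18966 + 17528\right) + 30594} = \frac{65507}{-1438 + 30594} = \frac{65507}{29156}$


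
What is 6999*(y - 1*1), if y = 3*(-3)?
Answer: -69990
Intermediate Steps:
y = -9
6999*(y - 1*1) = 6999*(-9 - 1*1) = 6999*(-9 - 1) = 6999*(-10) = -69990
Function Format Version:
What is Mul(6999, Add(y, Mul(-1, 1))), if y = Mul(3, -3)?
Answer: -69990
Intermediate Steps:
y = -9
Mul(6999, Add(y, Mul(-1, 1))) = Mul(6999, Add(-9, Mul(-1, 1))) = Mul(6999, Add(-9, -1)) = Mul(6999, -10) = -69990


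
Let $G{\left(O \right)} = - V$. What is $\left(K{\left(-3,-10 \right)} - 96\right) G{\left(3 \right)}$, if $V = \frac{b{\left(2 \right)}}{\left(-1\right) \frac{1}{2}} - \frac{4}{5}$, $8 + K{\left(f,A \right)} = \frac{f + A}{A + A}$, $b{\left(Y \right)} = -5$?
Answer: $\frac{47541}{50} \approx 950.82$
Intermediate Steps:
$K{\left(f,A \right)} = -8 + \frac{A + f}{2 A}$ ($K{\left(f,A \right)} = -8 + \frac{f + A}{A + A} = -8 + \frac{A + f}{2 A}$)
$V = \frac{46}{5}$ ($V = - \frac{5}{\left(-1\right) \frac{1}{2}} - \frac{4}{5} = - \frac{5}{- \frac{1}{2}} - \frac{4}{5} = \left(-5\right) \left(-2\right) - \frac{4}{5} = 10 - \frac{4}{5} = \frac{46}{5} \approx 9.2$)
$G{\left(O \right)} = - \frac{46}{5}$ ($G{\left(O \right)} = \left(-1\right) \frac{46}{5} = - \frac{46}{5}$)
$\left(K{\left(-3,-10 \right)} - 96\right) G{\left(3 \right)} = \left(\frac{-3 - -150}{2 \left(-10\right)} - 96\right) \left(- \frac{46}{5}\right) = \left(\frac{1}{2} \left(- \frac{1}{10}\right) \left(-3 + 150\right) - 96\right) \left(- \frac{46}{5}\right) = \left(\frac{1}{2} \left(- \frac{1}{10}\right) 147 - 96\right) \left(- \frac{46}{5}\right) = \left(- \frac{147}{20} - 96\right) \left(- \frac{46}{5}\right) = \left(- \frac{2067}{20}\right) \left(- \frac{46}{5}\right) = \frac{47541}{50}$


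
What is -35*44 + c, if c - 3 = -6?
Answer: -1543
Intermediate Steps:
c = -3 (c = 3 - 6 = -3)
-35*44 + c = -35*44 - 3 = -1540 - 3 = -1543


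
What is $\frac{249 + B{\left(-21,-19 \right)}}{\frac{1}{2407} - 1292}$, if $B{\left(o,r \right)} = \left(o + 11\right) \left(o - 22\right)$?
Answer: $- \frac{1634353}{3109843} \approx -0.52554$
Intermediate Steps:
$B{\left(o,r \right)} = \left(-22 + o\right) \left(11 + o\right)$ ($B{\left(o,r \right)} = \left(11 + o\right) \left(-22 + o\right) = \left(-22 + o\right) \left(11 + o\right)$)
$\frac{249 + B{\left(-21,-19 \right)}}{\frac{1}{2407} - 1292} = \frac{249 - \left(11 - 441\right)}{\frac{1}{2407} - 1292} = \frac{249 + \left(-242 + 441 + 231\right)}{\frac{1}{2407} - 1292} = \frac{249 + 430}{- \frac{3109843}{2407}} = 679 \left(- \frac{2407}{3109843}\right) = - \frac{1634353}{3109843}$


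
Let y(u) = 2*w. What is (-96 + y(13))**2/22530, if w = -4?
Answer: 5408/11265 ≈ 0.48007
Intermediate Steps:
y(u) = -8 (y(u) = 2*(-4) = -8)
(-96 + y(13))**2/22530 = (-96 - 8)**2/22530 = (-104)**2*(1/22530) = 10816*(1/22530) = 5408/11265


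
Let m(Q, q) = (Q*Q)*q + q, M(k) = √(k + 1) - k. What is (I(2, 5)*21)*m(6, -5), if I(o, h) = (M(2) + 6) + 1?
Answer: -19425 - 3885*√3 ≈ -26154.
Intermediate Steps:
M(k) = √(1 + k) - k
m(Q, q) = q + q*Q² (m(Q, q) = Q²*q + q = q*Q² + q = q + q*Q²)
I(o, h) = 5 + √3 (I(o, h) = ((√(1 + 2) - 1*2) + 6) + 1 = ((√3 - 2) + 6) + 1 = ((-2 + √3) + 6) + 1 = (4 + √3) + 1 = 5 + √3)
(I(2, 5)*21)*m(6, -5) = ((5 + √3)*21)*(-5*(1 + 6²)) = (105 + 21*√3)*(-5*(1 + 36)) = (105 + 21*√3)*(-5*37) = (105 + 21*√3)*(-185) = -19425 - 3885*√3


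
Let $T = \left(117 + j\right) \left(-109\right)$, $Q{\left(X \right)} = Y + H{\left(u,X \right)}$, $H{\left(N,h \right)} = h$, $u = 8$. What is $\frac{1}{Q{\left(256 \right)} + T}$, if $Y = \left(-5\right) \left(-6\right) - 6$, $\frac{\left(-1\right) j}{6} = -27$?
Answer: $- \frac{1}{30131} \approx -3.3188 \cdot 10^{-5}$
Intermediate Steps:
$j = 162$ ($j = \left(-6\right) \left(-27\right) = 162$)
$Y = 24$ ($Y = 30 - 6 = 24$)
$Q{\left(X \right)} = 24 + X$
$T = -30411$ ($T = \left(117 + 162\right) \left(-109\right) = 279 \left(-109\right) = -30411$)
$\frac{1}{Q{\left(256 \right)} + T} = \frac{1}{\left(24 + 256\right) - 30411} = \frac{1}{280 - 30411} = \frac{1}{-30131} = - \frac{1}{30131}$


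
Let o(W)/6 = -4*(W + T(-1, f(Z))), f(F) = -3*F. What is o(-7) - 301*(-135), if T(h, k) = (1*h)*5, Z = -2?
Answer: 40923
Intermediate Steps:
T(h, k) = 5*h (T(h, k) = h*5 = 5*h)
o(W) = 120 - 24*W (o(W) = 6*(-4*(W + 5*(-1))) = 6*(-4*(W - 5)) = 6*(-4*(-5 + W)) = 6*(20 - 4*W) = 120 - 24*W)
o(-7) - 301*(-135) = (120 - 24*(-7)) - 301*(-135) = (120 + 168) + 40635 = 288 + 40635 = 40923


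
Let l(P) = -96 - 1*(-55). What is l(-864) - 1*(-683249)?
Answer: 683208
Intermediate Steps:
l(P) = -41 (l(P) = -96 + 55 = -41)
l(-864) - 1*(-683249) = -41 - 1*(-683249) = -41 + 683249 = 683208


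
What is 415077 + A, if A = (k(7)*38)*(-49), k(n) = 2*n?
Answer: 389009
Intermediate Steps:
A = -26068 (A = ((2*7)*38)*(-49) = (14*38)*(-49) = 532*(-49) = -26068)
415077 + A = 415077 - 26068 = 389009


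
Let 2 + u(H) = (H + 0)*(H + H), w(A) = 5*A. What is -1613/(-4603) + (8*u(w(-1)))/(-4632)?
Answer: 237661/888379 ≈ 0.26752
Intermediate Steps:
u(H) = -2 + 2*H² (u(H) = -2 + (H + 0)*(H + H) = -2 + H*(2*H) = -2 + 2*H²)
-1613/(-4603) + (8*u(w(-1)))/(-4632) = -1613/(-4603) + (8*(-2 + 2*(5*(-1))²))/(-4632) = -1613*(-1/4603) + (8*(-2 + 2*(-5)²))*(-1/4632) = 1613/4603 + (8*(-2 + 2*25))*(-1/4632) = 1613/4603 + (8*(-2 + 50))*(-1/4632) = 1613/4603 + (8*48)*(-1/4632) = 1613/4603 + 384*(-1/4632) = 1613/4603 - 16/193 = 237661/888379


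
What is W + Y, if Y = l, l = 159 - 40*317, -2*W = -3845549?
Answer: 3820507/2 ≈ 1.9103e+6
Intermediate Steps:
W = 3845549/2 (W = -1/2*(-3845549) = 3845549/2 ≈ 1.9228e+6)
l = -12521 (l = 159 - 12680 = -12521)
Y = -12521
W + Y = 3845549/2 - 12521 = 3820507/2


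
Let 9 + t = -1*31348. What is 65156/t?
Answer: -65156/31357 ≈ -2.0779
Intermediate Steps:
t = -31357 (t = -9 - 1*31348 = -9 - 31348 = -31357)
65156/t = 65156/(-31357) = 65156*(-1/31357) = -65156/31357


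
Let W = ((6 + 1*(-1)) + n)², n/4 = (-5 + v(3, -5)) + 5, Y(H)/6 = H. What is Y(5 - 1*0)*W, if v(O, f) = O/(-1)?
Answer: 1470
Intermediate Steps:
Y(H) = 6*H
v(O, f) = -O (v(O, f) = O*(-1) = -O)
n = -12 (n = 4*((-5 - 1*3) + 5) = 4*((-5 - 3) + 5) = 4*(-8 + 5) = 4*(-3) = -12)
W = 49 (W = ((6 + 1*(-1)) - 12)² = ((6 - 1) - 12)² = (5 - 12)² = (-7)² = 49)
Y(5 - 1*0)*W = (6*(5 - 1*0))*49 = (6*(5 + 0))*49 = (6*5)*49 = 30*49 = 1470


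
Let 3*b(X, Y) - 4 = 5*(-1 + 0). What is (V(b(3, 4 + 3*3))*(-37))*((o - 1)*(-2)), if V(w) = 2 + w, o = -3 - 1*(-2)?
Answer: -740/3 ≈ -246.67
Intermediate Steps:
o = -1 (o = -3 + 2 = -1)
b(X, Y) = -1/3 (b(X, Y) = 4/3 + (5*(-1 + 0))/3 = 4/3 + (5*(-1))/3 = 4/3 + (1/3)*(-5) = 4/3 - 5/3 = -1/3)
(V(b(3, 4 + 3*3))*(-37))*((o - 1)*(-2)) = ((2 - 1/3)*(-37))*((-1 - 1)*(-2)) = ((5/3)*(-37))*(-2*(-2)) = -185/3*4 = -740/3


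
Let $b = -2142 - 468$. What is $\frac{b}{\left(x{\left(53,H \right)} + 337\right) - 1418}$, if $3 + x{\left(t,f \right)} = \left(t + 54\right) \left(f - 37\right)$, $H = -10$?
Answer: $\frac{2610}{6113} \approx 0.42696$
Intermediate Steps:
$x{\left(t,f \right)} = -3 + \left(-37 + f\right) \left(54 + t\right)$ ($x{\left(t,f \right)} = -3 + \left(t + 54\right) \left(f - 37\right) = -3 + \left(54 + t\right) \left(-37 + f\right) = -3 + \left(-37 + f\right) \left(54 + t\right)$)
$b = -2610$
$\frac{b}{\left(x{\left(53,H \right)} + 337\right) - 1418} = - \frac{2610}{\left(\left(-2001 - 1961 + 54 \left(-10\right) - 530\right) + 337\right) - 1418} = - \frac{2610}{\left(\left(-2001 - 1961 - 540 - 530\right) + 337\right) - 1418} = - \frac{2610}{\left(-5032 + 337\right) - 1418} = - \frac{2610}{-4695 - 1418} = - \frac{2610}{-6113} = \left(-2610\right) \left(- \frac{1}{6113}\right) = \frac{2610}{6113}$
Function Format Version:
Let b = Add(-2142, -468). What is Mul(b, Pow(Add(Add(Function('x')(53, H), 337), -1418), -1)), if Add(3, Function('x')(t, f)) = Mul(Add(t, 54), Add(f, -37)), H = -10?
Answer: Rational(2610, 6113) ≈ 0.42696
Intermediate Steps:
Function('x')(t, f) = Add(-3, Mul(Add(-37, f), Add(54, t))) (Function('x')(t, f) = Add(-3, Mul(Add(t, 54), Add(f, -37))) = Add(-3, Mul(Add(54, t), Add(-37, f))) = Add(-3, Mul(Add(-37, f), Add(54, t))))
b = -2610
Mul(b, Pow(Add(Add(Function('x')(53, H), 337), -1418), -1)) = Mul(-2610, Pow(Add(Add(Add(-2001, Mul(-37, 53), Mul(54, -10), Mul(-10, 53)), 337), -1418), -1)) = Mul(-2610, Pow(Add(Add(Add(-2001, -1961, -540, -530), 337), -1418), -1)) = Mul(-2610, Pow(Add(Add(-5032, 337), -1418), -1)) = Mul(-2610, Pow(Add(-4695, -1418), -1)) = Mul(-2610, Pow(-6113, -1)) = Mul(-2610, Rational(-1, 6113)) = Rational(2610, 6113)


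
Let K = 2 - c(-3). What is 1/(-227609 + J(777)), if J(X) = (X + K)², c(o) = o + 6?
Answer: 1/374567 ≈ 2.6697e-6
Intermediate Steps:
c(o) = 6 + o
K = -1 (K = 2 - (6 - 3) = 2 - 1*3 = 2 - 3 = -1)
J(X) = (-1 + X)² (J(X) = (X - 1)² = (-1 + X)²)
1/(-227609 + J(777)) = 1/(-227609 + (-1 + 777)²) = 1/(-227609 + 776²) = 1/(-227609 + 602176) = 1/374567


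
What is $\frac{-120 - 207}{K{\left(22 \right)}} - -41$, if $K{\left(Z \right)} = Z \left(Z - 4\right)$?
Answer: $\frac{5303}{132} \approx 40.174$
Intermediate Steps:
$K{\left(Z \right)} = Z \left(-4 + Z\right)$
$\frac{-120 - 207}{K{\left(22 \right)}} - -41 = \frac{-120 - 207}{22 \left(-4 + 22\right)} - -41 = \frac{-120 - 207}{22 \cdot 18} + 41 = - \frac{327}{396} + 41 = \left(-327\right) \frac{1}{396} + 41 = - \frac{109}{132} + 41 = \frac{5303}{132}$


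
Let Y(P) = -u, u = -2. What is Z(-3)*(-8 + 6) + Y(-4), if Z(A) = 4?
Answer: -6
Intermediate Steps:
Y(P) = 2 (Y(P) = -1*(-2) = 2)
Z(-3)*(-8 + 6) + Y(-4) = 4*(-8 + 6) + 2 = 4*(-2) + 2 = -8 + 2 = -6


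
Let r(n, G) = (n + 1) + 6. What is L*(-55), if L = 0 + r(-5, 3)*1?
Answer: -110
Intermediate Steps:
r(n, G) = 7 + n (r(n, G) = (1 + n) + 6 = 7 + n)
L = 2 (L = 0 + (7 - 5)*1 = 0 + 2*1 = 0 + 2 = 2)
L*(-55) = 2*(-55) = -110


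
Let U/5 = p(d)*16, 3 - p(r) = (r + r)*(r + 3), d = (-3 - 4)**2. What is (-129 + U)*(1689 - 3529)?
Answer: 749926960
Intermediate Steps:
d = 49 (d = (-7)**2 = 49)
p(r) = 3 - 2*r*(3 + r) (p(r) = 3 - (r + r)*(r + 3) = 3 - 2*r*(3 + r))
U = -407440 (U = 5*((3 - 6*49 - 2*49**2)*16) = 5*((3 - 294 - 2*2401)*16) = 5*((3 - 294 - 4802)*16) = 5*(-5093*16) = 5*(-81488) = -407440)
(-129 + U)*(1689 - 3529) = (-129 - 407440)*(1689 - 3529) = -407569*(-1840) = 749926960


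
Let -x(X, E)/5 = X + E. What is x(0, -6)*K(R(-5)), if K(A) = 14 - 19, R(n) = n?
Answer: -150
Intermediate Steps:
K(A) = -5
x(X, E) = -5*E - 5*X (x(X, E) = -5*(X + E) = -5*(E + X) = -5*E - 5*X)
x(0, -6)*K(R(-5)) = (-5*(-6) - 5*0)*(-5) = (30 + 0)*(-5) = 30*(-5) = -150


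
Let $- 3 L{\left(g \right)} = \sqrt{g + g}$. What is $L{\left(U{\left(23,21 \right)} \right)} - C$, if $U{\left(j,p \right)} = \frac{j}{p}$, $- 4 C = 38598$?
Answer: $\frac{19299}{2} - \frac{\sqrt{966}}{63} \approx 9649.0$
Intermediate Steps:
$C = - \frac{19299}{2}$ ($C = \left(- \frac{1}{4}\right) 38598 = - \frac{19299}{2} \approx -9649.5$)
$L{\left(g \right)} = - \frac{\sqrt{2} \sqrt{g}}{3}$ ($L{\left(g \right)} = - \frac{\sqrt{g + g}}{3} = - \frac{\sqrt{2 g}}{3} = - \frac{\sqrt{2} \sqrt{g}}{3}$)
$L{\left(U{\left(23,21 \right)} \right)} - C = - \frac{\sqrt{2} \sqrt{\frac{23}{21}}}{3} - - \frac{19299}{2} = - \frac{\sqrt{2} \sqrt{23 \cdot \frac{1}{21}}}{3} + \frac{19299}{2} = - \frac{\sqrt{2} \sqrt{\frac{23}{21}}}{3} + \frac{19299}{2} = - \frac{\sqrt{2} \frac{\sqrt{483}}{21}}{3} + \frac{19299}{2} = - \frac{\sqrt{966}}{63} + \frac{19299}{2} = \frac{19299}{2} - \frac{\sqrt{966}}{63}$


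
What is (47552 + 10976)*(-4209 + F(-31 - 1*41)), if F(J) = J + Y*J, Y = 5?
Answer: -271628448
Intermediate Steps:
F(J) = 6*J (F(J) = J + 5*J = 6*J)
(47552 + 10976)*(-4209 + F(-31 - 1*41)) = (47552 + 10976)*(-4209 + 6*(-31 - 1*41)) = 58528*(-4209 + 6*(-31 - 41)) = 58528*(-4209 + 6*(-72)) = 58528*(-4209 - 432) = 58528*(-4641) = -271628448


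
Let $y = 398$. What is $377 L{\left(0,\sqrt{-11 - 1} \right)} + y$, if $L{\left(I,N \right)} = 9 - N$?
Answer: $3791 - 754 i \sqrt{3} \approx 3791.0 - 1306.0 i$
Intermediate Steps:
$377 L{\left(0,\sqrt{-11 - 1} \right)} + y = 377 \left(9 - \sqrt{-11 - 1}\right) + 398 = 377 \left(9 - \sqrt{-12}\right) + 398 = 377 \left(9 - 2 i \sqrt{3}\right) + 398 = \left(3393 - 754 i \sqrt{3}\right) + 398 = 3791 - 754 i \sqrt{3}$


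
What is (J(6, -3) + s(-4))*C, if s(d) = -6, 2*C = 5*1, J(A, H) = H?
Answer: -45/2 ≈ -22.500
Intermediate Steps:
C = 5/2 (C = (5*1)/2 = (½)*5 = 5/2 ≈ 2.5000)
(J(6, -3) + s(-4))*C = (-3 - 6)*(5/2) = -9*5/2 = -45/2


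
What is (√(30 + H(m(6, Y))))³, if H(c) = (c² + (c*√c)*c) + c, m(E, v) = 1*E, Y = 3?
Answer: 216*(2 + √6)^(3/2) ≈ 2027.3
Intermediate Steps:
m(E, v) = E
H(c) = c + c² + c^(5/2) (H(c) = (c² + c^(3/2)*c) + c = (c² + c^(5/2)) + c = c + c² + c^(5/2))
(√(30 + H(m(6, Y))))³ = (√(30 + (6 + 6² + 6^(5/2))))³ = (√(30 + (6 + 36 + 36*√6)))³ = (√(30 + (42 + 36*√6)))³ = (√(72 + 36*√6))³ = (72 + 36*√6)^(3/2)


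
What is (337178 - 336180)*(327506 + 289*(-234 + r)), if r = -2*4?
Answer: 257052864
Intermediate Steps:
r = -8
(337178 - 336180)*(327506 + 289*(-234 + r)) = (337178 - 336180)*(327506 + 289*(-234 - 8)) = 998*(327506 + 289*(-242)) = 998*(327506 - 69938) = 998*257568 = 257052864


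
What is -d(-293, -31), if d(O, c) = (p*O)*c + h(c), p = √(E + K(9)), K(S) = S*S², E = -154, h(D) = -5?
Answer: 5 - 45415*√23 ≈ -2.1780e+5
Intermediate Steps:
K(S) = S³
p = 5*√23 (p = √(-154 + 9³) = √(-154 + 729) = √575 = 5*√23 ≈ 23.979)
d(O, c) = -5 + 5*O*c*√23 (d(O, c) = ((5*√23)*O)*c - 5 = (5*O*√23)*c - 5 = 5*O*c*√23 - 5 = -5 + 5*O*c*√23)
-d(-293, -31) = -(-5 + 5*(-293)*(-31)*√23) = -(-5 + 45415*√23) = 5 - 45415*√23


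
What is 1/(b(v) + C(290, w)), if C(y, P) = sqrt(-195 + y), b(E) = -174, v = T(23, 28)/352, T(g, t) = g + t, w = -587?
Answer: -174/30181 - sqrt(95)/30181 ≈ -0.0060882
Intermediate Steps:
v = 51/352 (v = (23 + 28)/352 = 51*(1/352) = 51/352 ≈ 0.14489)
1/(b(v) + C(290, w)) = 1/(-174 + sqrt(-195 + 290)) = 1/(-174 + sqrt(95))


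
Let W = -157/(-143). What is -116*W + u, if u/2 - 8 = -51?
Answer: -30510/143 ≈ -213.36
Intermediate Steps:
u = -86 (u = 16 + 2*(-51) = 16 - 102 = -86)
W = 157/143 (W = -157*(-1/143) = 157/143 ≈ 1.0979)
-116*W + u = -116*157/143 - 86 = -18212/143 - 86 = -30510/143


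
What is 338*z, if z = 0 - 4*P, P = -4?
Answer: 5408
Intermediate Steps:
z = 16 (z = 0 - 4*(-4) = 0 + 16 = 16)
338*z = 338*16 = 5408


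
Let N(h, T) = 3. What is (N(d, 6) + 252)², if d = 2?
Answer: 65025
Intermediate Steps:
(N(d, 6) + 252)² = (3 + 252)² = 255² = 65025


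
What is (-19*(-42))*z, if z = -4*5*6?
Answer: -95760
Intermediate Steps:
z = -120 (z = -20*6 = -120)
(-19*(-42))*z = -19*(-42)*(-120) = 798*(-120) = -95760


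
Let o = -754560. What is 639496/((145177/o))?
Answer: -482538101760/145177 ≈ -3.3238e+6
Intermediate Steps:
639496/((145177/o)) = 639496/((145177/(-754560))) = 639496/((145177*(-1/754560))) = 639496/(-145177/754560) = 639496*(-754560/145177) = -482538101760/145177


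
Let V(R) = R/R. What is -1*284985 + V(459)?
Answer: -284984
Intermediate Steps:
V(R) = 1
-1*284985 + V(459) = -1*284985 + 1 = -284985 + 1 = -284984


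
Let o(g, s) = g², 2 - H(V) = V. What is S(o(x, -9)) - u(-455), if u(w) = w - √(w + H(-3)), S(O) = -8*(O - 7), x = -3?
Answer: 439 + 15*I*√2 ≈ 439.0 + 21.213*I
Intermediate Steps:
H(V) = 2 - V
S(O) = 56 - 8*O (S(O) = -8*(-7 + O) = 56 - 8*O)
u(w) = w - √(5 + w) (u(w) = w - √(w + (2 - 1*(-3))) = w - √(w + (2 + 3)) = w - √(w + 5) = w - √(5 + w))
S(o(x, -9)) - u(-455) = (56 - 8*(-3)²) - (-455 - √(5 - 455)) = (56 - 8*9) - (-455 - √(-450)) = (56 - 72) - (-455 - 15*I*√2) = -16 - (-455 - 15*I*√2) = -16 + (455 + 15*I*√2) = 439 + 15*I*√2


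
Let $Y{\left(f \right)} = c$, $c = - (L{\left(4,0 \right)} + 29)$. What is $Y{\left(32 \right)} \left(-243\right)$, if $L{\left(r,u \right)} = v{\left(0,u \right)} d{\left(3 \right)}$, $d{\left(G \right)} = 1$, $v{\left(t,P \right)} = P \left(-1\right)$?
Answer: $7047$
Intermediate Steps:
$v{\left(t,P \right)} = - P$
$L{\left(r,u \right)} = - u$ ($L{\left(r,u \right)} = - u 1 = - u$)
$c = -29$ ($c = - (\left(-1\right) 0 + 29) = - (0 + 29) = \left(-1\right) 29 = -29$)
$Y{\left(f \right)} = -29$
$Y{\left(32 \right)} \left(-243\right) = \left(-29\right) \left(-243\right) = 7047$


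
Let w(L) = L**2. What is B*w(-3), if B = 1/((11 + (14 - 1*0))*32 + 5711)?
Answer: 9/6511 ≈ 0.0013823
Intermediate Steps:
B = 1/6511 (B = 1/((11 + (14 + 0))*32 + 5711) = 1/((11 + 14)*32 + 5711) = 1/(25*32 + 5711) = 1/(800 + 5711) = 1/6511 ≈ 0.00015359)
B*w(-3) = (1/6511)*(-3)**2 = (1/6511)*9 = 9/6511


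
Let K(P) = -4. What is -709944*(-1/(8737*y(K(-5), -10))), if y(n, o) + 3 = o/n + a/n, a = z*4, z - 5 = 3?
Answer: -1419888/148529 ≈ -9.5597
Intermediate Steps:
z = 8 (z = 5 + 3 = 8)
a = 32 (a = 8*4 = 32)
y(n, o) = -3 + 32/n + o/n (y(n, o) = -3 + (o/n + 32/n) = -3 + (32/n + o/n) = -3 + 32/n + o/n)
-709944*(-1/(8737*y(K(-5), -10))) = -709944*4/(8737*(32 - 10 - 3*(-4))) = -709944*4/(8737*(32 - 10 + 12)) = -709944/((-(-8737)*34/4)) = -709944/((-8737*(-17/2))) = -709944/148529/2 = -709944*2/148529 = -1419888/148529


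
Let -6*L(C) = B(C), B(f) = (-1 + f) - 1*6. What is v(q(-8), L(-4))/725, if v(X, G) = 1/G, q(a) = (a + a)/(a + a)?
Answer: 6/7975 ≈ 0.00075235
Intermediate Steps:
q(a) = 1 (q(a) = (2*a)/((2*a)) = (2*a)*(1/(2*a)) = 1)
B(f) = -7 + f (B(f) = (-1 + f) - 6 = -7 + f)
L(C) = 7/6 - C/6 (L(C) = -(-7 + C)/6 = 7/6 - C/6)
v(q(-8), L(-4))/725 = 1/((7/6 - ⅙*(-4))*725) = (1/725)/(7/6 + ⅔) = (1/725)/(11/6) = (6/11)*(1/725) = 6/7975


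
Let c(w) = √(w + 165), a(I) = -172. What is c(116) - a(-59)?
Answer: 172 + √281 ≈ 188.76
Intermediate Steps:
c(w) = √(165 + w)
c(116) - a(-59) = √(165 + 116) - 1*(-172) = √281 + 172 = 172 + √281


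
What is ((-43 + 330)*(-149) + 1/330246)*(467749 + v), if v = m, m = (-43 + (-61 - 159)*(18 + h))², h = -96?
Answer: -2072162533471785143/165123 ≈ -1.2549e+13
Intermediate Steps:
m = 292991689 (m = (-43 + (-61 - 159)*(18 - 96))² = (-43 - 220*(-78))² = (-43 + 17160)² = 17117² = 292991689)
v = 292991689
((-43 + 330)*(-149) + 1/330246)*(467749 + v) = ((-43 + 330)*(-149) + 1/330246)*(467749 + 292991689) = (287*(-149) + 1/330246)*293459438 = (-42763 + 1/330246)*293459438 = -14122309697/330246*293459438 = -2072162533471785143/165123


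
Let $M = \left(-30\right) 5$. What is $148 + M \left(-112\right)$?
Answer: $16948$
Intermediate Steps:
$M = -150$
$148 + M \left(-112\right) = 148 - -16800 = 148 + 16800 = 16948$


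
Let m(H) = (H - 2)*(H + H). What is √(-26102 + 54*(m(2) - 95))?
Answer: 16*I*√122 ≈ 176.73*I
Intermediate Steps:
m(H) = 2*H*(-2 + H) (m(H) = (-2 + H)*(2*H) = 2*H*(-2 + H))
√(-26102 + 54*(m(2) - 95)) = √(-26102 + 54*(2*2*(-2 + 2) - 95)) = √(-26102 + 54*(2*2*0 - 95)) = √(-26102 + 54*(0 - 95)) = √(-26102 + 54*(-95)) = √(-26102 - 5130) = √(-31232) = 16*I*√122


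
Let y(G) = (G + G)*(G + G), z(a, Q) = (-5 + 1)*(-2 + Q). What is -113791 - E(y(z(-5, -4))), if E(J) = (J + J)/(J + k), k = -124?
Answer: -62017247/545 ≈ -1.1379e+5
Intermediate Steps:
z(a, Q) = 8 - 4*Q (z(a, Q) = -4*(-2 + Q) = 8 - 4*Q)
y(G) = 4*G² (y(G) = (2*G)*(2*G) = 4*G²)
E(J) = 2*J/(-124 + J) (E(J) = (J + J)/(J - 124) = (2*J)/(-124 + J) = 2*J/(-124 + J))
-113791 - E(y(z(-5, -4))) = -113791 - 2*4*(8 - 4*(-4))²/(-124 + 4*(8 - 4*(-4))²) = -113791 - 2*4*(8 + 16)²/(-124 + 4*(8 + 16)²) = -113791 - 2*4*24²/(-124 + 4*24²) = -113791 - 2*4*576/(-124 + 4*576) = -113791 - 2*2304/(-124 + 2304) = -113791 - 2*2304/2180 = -113791 - 1*1152/545 = -113791 - 1152/545 = -62017247/545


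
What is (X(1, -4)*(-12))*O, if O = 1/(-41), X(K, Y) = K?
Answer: 12/41 ≈ 0.29268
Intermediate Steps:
O = -1/41 ≈ -0.024390
(X(1, -4)*(-12))*O = (1*(-12))*(-1/41) = -12*(-1/41) = 12/41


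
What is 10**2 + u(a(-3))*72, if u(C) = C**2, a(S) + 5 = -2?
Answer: 3628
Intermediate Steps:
a(S) = -7 (a(S) = -5 - 2 = -7)
10**2 + u(a(-3))*72 = 10**2 + (-7)**2*72 = 100 + 49*72 = 100 + 3528 = 3628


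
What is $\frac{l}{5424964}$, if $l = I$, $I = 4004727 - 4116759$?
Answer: $- \frac{28008}{1356241} \approx -0.020651$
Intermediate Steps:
$I = -112032$
$l = -112032$
$\frac{l}{5424964} = - \frac{112032}{5424964} = \left(-112032\right) \frac{1}{5424964} = - \frac{28008}{1356241}$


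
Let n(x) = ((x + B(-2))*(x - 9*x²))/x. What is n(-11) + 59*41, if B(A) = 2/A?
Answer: 1219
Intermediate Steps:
n(x) = (-1 + x)*(x - 9*x²)/x (n(x) = ((x + 2/(-2))*(x - 9*x²))/x = ((x + 2*(-½))*(x - 9*x²))/x = ((x - 1)*(x - 9*x²))/x = ((-1 + x)*(x - 9*x²))/x = (-1 + x)*(x - 9*x²)/x)
n(-11) + 59*41 = (-1 - 9*(-11)² + 10*(-11)) + 59*41 = (-1 - 9*121 - 110) + 2419 = (-1 - 1089 - 110) + 2419 = -1200 + 2419 = 1219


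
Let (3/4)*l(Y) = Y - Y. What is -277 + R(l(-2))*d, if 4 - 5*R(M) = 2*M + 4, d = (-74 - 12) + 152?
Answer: -277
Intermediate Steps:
l(Y) = 0 (l(Y) = 4*(Y - Y)/3 = (4/3)*0 = 0)
d = 66 (d = -86 + 152 = 66)
R(M) = -2*M/5 (R(M) = ⅘ - (2*M + 4)/5 = ⅘ - (4 + 2*M)/5 = ⅘ + (-⅘ - 2*M/5) = -2*M/5)
-277 + R(l(-2))*d = -277 - ⅖*0*66 = -277 + 0*66 = -277 + 0 = -277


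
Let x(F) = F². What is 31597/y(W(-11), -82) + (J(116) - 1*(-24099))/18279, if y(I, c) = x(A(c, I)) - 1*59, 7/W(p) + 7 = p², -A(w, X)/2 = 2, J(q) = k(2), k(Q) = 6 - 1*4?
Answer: -576525220/785997 ≈ -733.50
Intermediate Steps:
k(Q) = 2 (k(Q) = 6 - 4 = 2)
J(q) = 2
A(w, X) = -4 (A(w, X) = -2*2 = -4)
W(p) = 7/(-7 + p²)
y(I, c) = -43 (y(I, c) = (-4)² - 1*59 = 16 - 59 = -43)
31597/y(W(-11), -82) + (J(116) - 1*(-24099))/18279 = 31597/(-43) + (2 - 1*(-24099))/18279 = 31597*(-1/43) + (2 + 24099)*(1/18279) = -31597/43 + 24101*(1/18279) = -31597/43 + 24101/18279 = -576525220/785997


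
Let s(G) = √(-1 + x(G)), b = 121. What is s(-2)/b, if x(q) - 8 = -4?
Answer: √3/121 ≈ 0.014314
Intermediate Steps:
x(q) = 4 (x(q) = 8 - 4 = 4)
s(G) = √3 (s(G) = √(-1 + 4) = √3)
s(-2)/b = √3/121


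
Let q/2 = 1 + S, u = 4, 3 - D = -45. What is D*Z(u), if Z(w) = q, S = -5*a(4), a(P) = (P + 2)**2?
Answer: -17184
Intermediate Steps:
D = 48 (D = 3 - 1*(-45) = 3 + 45 = 48)
a(P) = (2 + P)**2
S = -180 (S = -5*(2 + 4)**2 = -5*6**2 = -5*36 = -180)
q = -358 (q = 2*(1 - 180) = 2*(-179) = -358)
Z(w) = -358
D*Z(u) = 48*(-358) = -17184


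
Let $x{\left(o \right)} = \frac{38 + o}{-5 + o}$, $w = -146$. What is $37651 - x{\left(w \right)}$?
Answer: $\frac{5685193}{151} \approx 37650.0$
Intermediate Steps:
$x{\left(o \right)} = \frac{38 + o}{-5 + o}$
$37651 - x{\left(w \right)} = 37651 - \frac{38 - 146}{-5 - 146} = 37651 - \frac{1}{-151} \left(-108\right) = 37651 - \left(- \frac{1}{151}\right) \left(-108\right) = 37651 - \frac{108}{151} = \frac{5685193}{151}$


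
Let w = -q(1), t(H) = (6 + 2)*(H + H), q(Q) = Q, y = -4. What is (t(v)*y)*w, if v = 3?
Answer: 192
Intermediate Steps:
t(H) = 16*H (t(H) = 8*(2*H) = 16*H)
w = -1 (w = -1*1 = -1)
(t(v)*y)*w = ((16*3)*(-4))*(-1) = (48*(-4))*(-1) = -192*(-1) = 192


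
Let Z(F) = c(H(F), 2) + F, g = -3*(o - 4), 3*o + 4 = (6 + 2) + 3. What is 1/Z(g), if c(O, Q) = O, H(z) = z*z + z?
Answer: 1/35 ≈ 0.028571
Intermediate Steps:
H(z) = z + z**2 (H(z) = z**2 + z = z + z**2)
o = 7/3 (o = -4/3 + ((6 + 2) + 3)/3 = -4/3 + (8 + 3)/3 = -4/3 + (1/3)*11 = -4/3 + 11/3 = 7/3 ≈ 2.3333)
g = 5 (g = -3*(7/3 - 4) = -3*(-5/3) = 5)
Z(F) = F + F*(1 + F) (Z(F) = F*(1 + F) + F = F + F*(1 + F))
1/Z(g) = 1/(5*(2 + 5)) = 1/(5*7) = 1/35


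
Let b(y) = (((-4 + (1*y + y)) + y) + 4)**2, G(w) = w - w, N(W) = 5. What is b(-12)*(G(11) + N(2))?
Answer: 6480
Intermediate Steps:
G(w) = 0
b(y) = 9*y**2 (b(y) = (((-4 + (y + y)) + y) + 4)**2 = (((-4 + 2*y) + y) + 4)**2 = ((-4 + 3*y) + 4)**2 = (3*y)**2 = 9*y**2)
b(-12)*(G(11) + N(2)) = (9*(-12)**2)*(0 + 5) = (9*144)*5 = 1296*5 = 6480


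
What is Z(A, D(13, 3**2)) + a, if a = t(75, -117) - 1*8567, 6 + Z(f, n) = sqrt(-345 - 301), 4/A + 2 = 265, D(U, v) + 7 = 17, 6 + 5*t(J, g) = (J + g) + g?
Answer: -8606 + I*sqrt(646) ≈ -8606.0 + 25.417*I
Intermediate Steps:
t(J, g) = -6/5 + J/5 + 2*g/5 (t(J, g) = -6/5 + ((J + g) + g)/5 = -6/5 + (J + 2*g)/5 = -6/5 + (J/5 + 2*g/5) = -6/5 + J/5 + 2*g/5)
D(U, v) = 10 (D(U, v) = -7 + 17 = 10)
A = 4/263 (A = 4/(-2 + 265) = 4/263 ≈ 0.015209)
Z(f, n) = -6 + I*sqrt(646) (Z(f, n) = -6 + sqrt(-345 - 301) = -6 + sqrt(-646) = -6 + I*sqrt(646))
a = -8600 (a = (-6/5 + (1/5)*75 + (2/5)*(-117)) - 1*8567 = (-6/5 + 15 - 234/5) - 8567 = -33 - 8567 = -8600)
Z(A, D(13, 3**2)) + a = (-6 + I*sqrt(646)) - 8600 = -8606 + I*sqrt(646)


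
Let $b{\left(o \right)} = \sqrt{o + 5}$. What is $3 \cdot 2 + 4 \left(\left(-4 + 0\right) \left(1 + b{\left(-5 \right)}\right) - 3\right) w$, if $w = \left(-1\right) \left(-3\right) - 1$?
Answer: $-50$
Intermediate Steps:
$b{\left(o \right)} = \sqrt{5 + o}$
$w = 2$ ($w = 3 - 1 = 2$)
$3 \cdot 2 + 4 \left(\left(-4 + 0\right) \left(1 + b{\left(-5 \right)}\right) - 3\right) w = 3 \cdot 2 + 4 \left(\left(-4 + 0\right) \left(1 + \sqrt{5 - 5}\right) - 3\right) 2 = 6 + 4 \left(- 4 \left(1 + \sqrt{0}\right) - 3\right) 2 = 6 + 4 \left(- 4 \left(1 + 0\right) - 3\right) 2 = 6 + 4 \left(\left(-4\right) 1 - 3\right) 2 = 6 + 4 \left(-4 - 3\right) 2 = 6 + 4 \left(-7\right) 2 = 6 - 56 = -50$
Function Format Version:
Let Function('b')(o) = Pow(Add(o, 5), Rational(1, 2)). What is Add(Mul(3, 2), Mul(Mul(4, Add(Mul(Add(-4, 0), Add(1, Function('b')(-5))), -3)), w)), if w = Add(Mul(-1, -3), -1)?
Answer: -50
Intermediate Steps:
Function('b')(o) = Pow(Add(5, o), Rational(1, 2))
w = 2 (w = Add(3, -1) = 2)
Add(Mul(3, 2), Mul(Mul(4, Add(Mul(Add(-4, 0), Add(1, Function('b')(-5))), -3)), w)) = Add(Mul(3, 2), Mul(Mul(4, Add(Mul(Add(-4, 0), Add(1, Pow(Add(5, -5), Rational(1, 2)))), -3)), 2)) = Add(6, Mul(Mul(4, Add(Mul(-4, Add(1, Pow(0, Rational(1, 2)))), -3)), 2)) = Add(6, Mul(Mul(4, Add(Mul(-4, Add(1, 0)), -3)), 2)) = Add(6, Mul(Mul(4, Add(Mul(-4, 1), -3)), 2)) = Add(6, Mul(Mul(4, Add(-4, -3)), 2)) = Add(6, Mul(Mul(4, -7), 2)) = Add(6, Mul(-28, 2)) = Add(6, -56) = -50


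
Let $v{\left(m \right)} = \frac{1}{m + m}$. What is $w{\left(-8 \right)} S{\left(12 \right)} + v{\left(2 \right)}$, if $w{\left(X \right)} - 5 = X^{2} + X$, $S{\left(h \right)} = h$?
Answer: $\frac{2929}{4} \approx 732.25$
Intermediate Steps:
$v{\left(m \right)} = \frac{1}{2 m}$
$w{\left(X \right)} = 5 + X + X^{2}$ ($w{\left(X \right)} = 5 + \left(X^{2} + X\right) = 5 + \left(X + X^{2}\right) = 5 + X + X^{2}$)
$w{\left(-8 \right)} S{\left(12 \right)} + v{\left(2 \right)} = \left(5 - 8 + \left(-8\right)^{2}\right) 12 + \frac{1}{2 \cdot 2} = \left(5 - 8 + 64\right) 12 + \frac{1}{2} \cdot \frac{1}{2} = 61 \cdot 12 + \frac{1}{4} = 732 + \frac{1}{4} = \frac{2929}{4}$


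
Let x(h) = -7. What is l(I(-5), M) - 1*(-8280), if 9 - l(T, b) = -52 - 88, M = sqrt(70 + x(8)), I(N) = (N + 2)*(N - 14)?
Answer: 8429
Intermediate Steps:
I(N) = (-14 + N)*(2 + N) (I(N) = (2 + N)*(-14 + N) = (-14 + N)*(2 + N))
M = 3*sqrt(7) (M = sqrt(70 - 7) = sqrt(63) = 3*sqrt(7) ≈ 7.9373)
l(T, b) = 149 (l(T, b) = 9 - (-52 - 88) = 9 - 1*(-140) = 9 + 140 = 149)
l(I(-5), M) - 1*(-8280) = 149 - 1*(-8280) = 149 + 8280 = 8429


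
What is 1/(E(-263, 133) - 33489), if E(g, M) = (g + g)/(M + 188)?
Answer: -321/10750495 ≈ -2.9859e-5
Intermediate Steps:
E(g, M) = 2*g/(188 + M) (E(g, M) = (2*g)/(188 + M) = 2*g/(188 + M))
1/(E(-263, 133) - 33489) = 1/(2*(-263)/(188 + 133) - 33489) = 1/(2*(-263)/321 - 33489) = 1/(2*(-263)*(1/321) - 33489) = 1/(-526/321 - 33489) = 1/(-10750495/321) = -321/10750495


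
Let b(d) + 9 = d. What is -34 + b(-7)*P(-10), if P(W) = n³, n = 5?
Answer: -2034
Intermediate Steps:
P(W) = 125 (P(W) = 5³ = 125)
b(d) = -9 + d
-34 + b(-7)*P(-10) = -34 + (-9 - 7)*125 = -34 - 16*125 = -34 - 2000 = -2034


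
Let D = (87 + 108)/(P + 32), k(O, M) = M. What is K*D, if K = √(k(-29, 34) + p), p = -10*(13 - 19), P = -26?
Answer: 65*√94/2 ≈ 315.10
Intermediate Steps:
p = 60 (p = -10*(-6) = 60)
D = 65/2 (D = (87 + 108)/(-26 + 32) = 195/6 = 195*(⅙) = 65/2 ≈ 32.500)
K = √94 (K = √(34 + 60) = √94 ≈ 9.6954)
K*D = √94*(65/2) = 65*√94/2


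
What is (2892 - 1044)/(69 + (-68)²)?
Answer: 1848/4693 ≈ 0.39378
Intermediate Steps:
(2892 - 1044)/(69 + (-68)²) = 1848/(69 + 4624) = 1848/4693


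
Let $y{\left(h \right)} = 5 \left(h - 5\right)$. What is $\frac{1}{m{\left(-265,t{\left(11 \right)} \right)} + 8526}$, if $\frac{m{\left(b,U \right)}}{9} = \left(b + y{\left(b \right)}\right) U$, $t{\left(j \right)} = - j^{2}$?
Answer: $\frac{1}{1767261} \approx 5.6585 \cdot 10^{-7}$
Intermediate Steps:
$y{\left(h \right)} = -25 + 5 h$ ($y{\left(h \right)} = 5 \left(-5 + h\right) = -25 + 5 h$)
$m{\left(b,U \right)} = 9 U \left(-25 + 6 b\right)$ ($m{\left(b,U \right)} = 9 \left(b + \left(-25 + 5 b\right)\right) U = 9 \left(-25 + 6 b\right) U = 9 U \left(-25 + 6 b\right)$)
$\frac{1}{m{\left(-265,t{\left(11 \right)} \right)} + 8526} = \frac{1}{9 \left(- 11^{2}\right) \left(-25 + 6 \left(-265\right)\right) + 8526} = \frac{1}{9 \left(\left(-1\right) 121\right) \left(-25 - 1590\right) + 8526} = \frac{1}{9 \left(-121\right) \left(-1615\right) + 8526} = \frac{1}{1758735 + 8526} = \frac{1}{1767261}$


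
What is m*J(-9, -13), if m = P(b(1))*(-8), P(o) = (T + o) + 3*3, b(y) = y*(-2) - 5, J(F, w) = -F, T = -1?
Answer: -72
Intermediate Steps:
b(y) = -5 - 2*y (b(y) = -2*y - 5 = -5 - 2*y)
P(o) = 8 + o (P(o) = (-1 + o) + 3*3 = (-1 + o) + 9 = 8 + o)
m = -8 (m = (8 + (-5 - 2*1))*(-8) = (8 + (-5 - 2))*(-8) = (8 - 7)*(-8) = 1*(-8) = -8)
m*J(-9, -13) = -(-8)*(-9) = -8*9 = -72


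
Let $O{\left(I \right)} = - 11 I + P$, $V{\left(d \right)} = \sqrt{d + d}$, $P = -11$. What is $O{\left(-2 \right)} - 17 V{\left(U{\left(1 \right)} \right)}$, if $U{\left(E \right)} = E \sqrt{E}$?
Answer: $11 - 17 \sqrt{2} \approx -13.042$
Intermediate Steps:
$U{\left(E \right)} = E^{\frac{3}{2}}$
$V{\left(d \right)} = \sqrt{2} \sqrt{d}$ ($V{\left(d \right)} = \sqrt{2 d} = \sqrt{2} \sqrt{d}$)
$O{\left(I \right)} = -11 - 11 I$ ($O{\left(I \right)} = - 11 I - 11 = -11 - 11 I$)
$O{\left(-2 \right)} - 17 V{\left(U{\left(1 \right)} \right)} = \left(-11 - -22\right) - 17 \sqrt{2} \sqrt{1^{\frac{3}{2}}} = \left(-11 + 22\right) - 17 \sqrt{2} \sqrt{1} = 11 - 17 \sqrt{2} \cdot 1 = 11 - 17 \sqrt{2}$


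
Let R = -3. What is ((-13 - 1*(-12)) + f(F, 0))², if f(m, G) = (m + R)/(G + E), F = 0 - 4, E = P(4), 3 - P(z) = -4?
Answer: 4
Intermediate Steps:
P(z) = 7 (P(z) = 3 - 1*(-4) = 3 + 4 = 7)
E = 7
F = -4
f(m, G) = (-3 + m)/(7 + G) (f(m, G) = (m - 3)/(G + 7) = (-3 + m)/(7 + G))
((-13 - 1*(-12)) + f(F, 0))² = ((-13 - 1*(-12)) + (-3 - 4)/(7 + 0))² = ((-13 + 12) - 7/7)² = (-1 + (⅐)*(-7))² = (-1 - 1)² = (-2)² = 4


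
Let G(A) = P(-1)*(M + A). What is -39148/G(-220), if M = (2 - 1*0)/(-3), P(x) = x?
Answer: -58722/331 ≈ -177.41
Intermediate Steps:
M = -⅔ (M = (2 + 0)*(-⅓) = 2*(-⅓) = -⅔ ≈ -0.66667)
G(A) = ⅔ - A (G(A) = -(-⅔ + A) = ⅔ - A)
-39148/G(-220) = -39148/(⅔ - 1*(-220)) = -39148/(⅔ + 220) = -39148/662/3 = -39148*3/662 = -58722/331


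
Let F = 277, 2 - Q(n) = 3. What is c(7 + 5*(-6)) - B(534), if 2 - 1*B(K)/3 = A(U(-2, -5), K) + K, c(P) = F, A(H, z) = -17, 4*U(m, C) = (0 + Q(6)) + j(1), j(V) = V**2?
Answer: 1822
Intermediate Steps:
Q(n) = -1 (Q(n) = 2 - 1*3 = 2 - 3 = -1)
U(m, C) = 0 (U(m, C) = ((0 - 1) + 1**2)/4 = (-1 + 1)/4 = (1/4)*0 = 0)
c(P) = 277
B(K) = 57 - 3*K (B(K) = 6 - 3*(-17 + K) = 6 + (51 - 3*K) = 57 - 3*K)
c(7 + 5*(-6)) - B(534) = 277 - (57 - 3*534) = 277 - (57 - 1602) = 277 - 1*(-1545) = 277 + 1545 = 1822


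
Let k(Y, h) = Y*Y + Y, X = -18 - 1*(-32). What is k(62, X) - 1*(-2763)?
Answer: 6669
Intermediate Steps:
X = 14 (X = -18 + 32 = 14)
k(Y, h) = Y + Y² (k(Y, h) = Y² + Y = Y + Y²)
k(62, X) - 1*(-2763) = 62*(1 + 62) - 1*(-2763) = 62*63 + 2763 = 3906 + 2763 = 6669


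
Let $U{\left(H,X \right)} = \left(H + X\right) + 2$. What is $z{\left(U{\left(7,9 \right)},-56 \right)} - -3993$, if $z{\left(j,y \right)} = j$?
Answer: $4011$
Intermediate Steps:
$U{\left(H,X \right)} = 2 + H + X$
$z{\left(U{\left(7,9 \right)},-56 \right)} - -3993 = \left(2 + 7 + 9\right) - -3993 = 18 + 3993 = 4011$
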